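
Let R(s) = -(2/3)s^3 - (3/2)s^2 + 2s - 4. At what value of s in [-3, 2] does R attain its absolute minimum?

R'(s) = -2s^2 - 3s + 2, which vanishes at s = -2 and s = 1/2.
Evaluating at the critical points and endpoints: R(-3) = -11/2, R(-2) = -26/3, R(1/2) = -83/24, R(2) = -34/3.
So the minimum is R(2) = -34/3.

2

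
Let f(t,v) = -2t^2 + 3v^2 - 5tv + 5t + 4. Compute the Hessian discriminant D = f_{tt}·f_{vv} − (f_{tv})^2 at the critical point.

∂f/∂t = -4t - 5v + 5 = 0 and ∂f/∂v = -5t + 6v = 0, so (t, v) = (30/49, 25/49).
The Hessian has f_{tt} = -4, f_{vv} = 6, f_{tv} = -5, giving D = -49 < 0, so the point is a saddle point.
D = (-4)·(6) − (-5)^2 = -49.

-49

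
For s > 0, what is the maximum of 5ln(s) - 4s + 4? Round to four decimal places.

0.1157

g'(s) = 5/s − 4 = 0 gives s = 5/4.
g''(s) = -5/s², which is negative for s > 0, so this is a local maximum.
g(5/4) = 5·ln(5/4) - 5 + 4 ≈ 0.1157.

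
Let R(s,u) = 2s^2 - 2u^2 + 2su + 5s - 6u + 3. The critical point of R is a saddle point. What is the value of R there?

71/10

∂R/∂s = 4s + 2u + 5 = 0 and ∂R/∂u = 2s - 4u - 6 = 0, so (s, u) = (-2/5, -17/10).
The Hessian has R_{ss} = 4, R_{uu} = -4, R_{su} = 2, giving D = -20 < 0, so the point is a saddle point.
R(-2/5, -17/10) = 71/10.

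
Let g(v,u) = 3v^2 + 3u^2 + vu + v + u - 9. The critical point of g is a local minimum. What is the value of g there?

-64/7

∂g/∂v = 6v + u + 1 = 0 and ∂g/∂u = v + 6u + 1 = 0, so (v, u) = (-1/7, -1/7).
The Hessian has g_{vv} = 6, g_{uu} = 6, g_{vu} = 1, giving D = 35 > 0 with g_{vv} > 0, so the point is a local minimum.
g(-1/7, -1/7) = -64/7.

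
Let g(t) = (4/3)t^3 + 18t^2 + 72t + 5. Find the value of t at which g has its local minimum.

g'(t) = 4t^2 + 36t + 72 = 0 at t = -6, -3.
Since g''(t) = 8t + 36, we get g''(-6) = -12 < 0 ⇒ local maximum; g''(-3) = 12 > 0 ⇒ local minimum.
Thus g has its local minimum at t = -3, with value -85.

-3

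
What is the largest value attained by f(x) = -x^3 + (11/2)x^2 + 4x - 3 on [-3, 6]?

f'(x) = -3x^2 + 11x + 4, which vanishes at x = -1/3 and x = 4.
Compare values at every candidate in [-3, 6]: f(-3) = 123/2,  f(-1/3) = -199/54,  f(4) = 37,  f(6) = 3.
So the maximum is f(-3) = 123/2.

123/2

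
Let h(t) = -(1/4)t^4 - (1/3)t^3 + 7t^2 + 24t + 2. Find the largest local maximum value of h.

h'(t) = -t^3 - t^2 + 14t + 24 = 0 at t = -3, -2, 4.
Since h''(t) = -3t^2 - 2t + 14, we get h''(-3) = -7 < 0 ⇒ local maximum; h''(-2) = 6 > 0 ⇒ local minimum; h''(4) = -42 < 0 ⇒ local maximum.
So the largest local maximum value is h(4) = 374/3.

374/3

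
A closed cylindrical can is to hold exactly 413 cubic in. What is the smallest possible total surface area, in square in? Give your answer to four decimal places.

With radius r and height h, πr²h = 413 so h = 413/(πr²), and S(r) = 2πr² + 2πrh = 2πr² + 2·413/r.
S'(r) = 4πr − 2·413/r² = 0 ⇒ r³ = 413/(2π), so r ≈ 4.0357 and h = 2r ≈ 8.0715.
S''(r) = 4π + 4·413/r³ > 0, so this is the minimum; S ≈ 307.0067.

307.0067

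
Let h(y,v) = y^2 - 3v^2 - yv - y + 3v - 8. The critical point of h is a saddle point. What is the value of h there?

-101/13

∂h/∂y = 2y - v - 1 = 0 and ∂h/∂v = -y - 6v + 3 = 0, so (y, v) = (9/13, 5/13).
The Hessian has h_{yy} = 2, h_{vv} = -6, h_{yv} = -1, giving D = -13 < 0, so the point is a saddle point.
h(9/13, 5/13) = -101/13.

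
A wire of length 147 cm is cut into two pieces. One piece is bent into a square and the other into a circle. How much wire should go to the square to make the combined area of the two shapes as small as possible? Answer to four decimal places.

82.3346

Let x be the length used for the square. Square side x/4; circle radius (147−x)/(2π).
A(x) = (x/4)² + π·((147−x)/(2π))² = x²/16 + (147−x)²/(4π) for 0 ≤ x ≤ 147. A'(x) = x/8 − (147−x)/(2π) = 0 gives x = 4·147/(π+4) ≈ 82.3346.
A'' = 1/8 + 1/(2π) > 0, so this gives the minimum combined area; x ≈ 82.3346 cm to the square.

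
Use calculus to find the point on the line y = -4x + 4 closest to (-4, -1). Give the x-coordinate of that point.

16/17

Minimize D(x)^2 = (x + 4)^2 + (-4x + 5)^2.
d/dx[D^2] = 2(x + 4) + 2·(-4)·(-4x + 5) = 0 ⇒ x = 16/17.
Then y = 4/17 and the distance is √(441/17) ≈ 5.0932.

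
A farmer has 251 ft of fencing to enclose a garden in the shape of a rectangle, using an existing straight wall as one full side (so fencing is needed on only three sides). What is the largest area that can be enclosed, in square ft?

Let the sides perpendicular to the wall have length x and the parallel side y, so 2x + y = 251 and the area is A = xy = x(251 − 2x).
A'(x) = 251 − 4x = 0 gives x = 251/4, and A''(x) = −4 < 0 confirms a maximum.
Then y = 251 − 2·251/4 = 251/2 and A = 63001/8.

63001/8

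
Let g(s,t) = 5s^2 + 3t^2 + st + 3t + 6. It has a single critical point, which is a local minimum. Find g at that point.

∂g/∂s = 10s + t = 0 and ∂g/∂t = s + 6t + 3 = 0, so (s, t) = (3/59, -30/59).
The Hessian has g_{ss} = 10, g_{tt} = 6, g_{st} = 1, giving D = 59 > 0 with g_{ss} > 0, so the point is a local minimum.
g(3/59, -30/59) = 309/59.

309/59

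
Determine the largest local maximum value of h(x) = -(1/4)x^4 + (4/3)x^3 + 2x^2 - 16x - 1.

73/3

h'(x) = -x^3 + 4x^2 + 4x - 16. Setting h'(x) = 0 gives x ∈ {-2, 2, 4}.
h''(x) = -3x^2 + 8x + 4. h''(-2) = -24 < 0 ⇒ local maximum; h''(2) = 8 > 0 ⇒ local minimum; h''(4) = -12 < 0 ⇒ local maximum.
So the largest local maximum value is h(-2) = 73/3.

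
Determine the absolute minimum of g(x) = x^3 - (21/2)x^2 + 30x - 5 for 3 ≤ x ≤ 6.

g'(x) = 3x^2 - 21x + 30, whose only zero in [3, 6] is x = 5.
Compare values at every candidate in [3, 6]: g(3) = 35/2,  g(5) = 15/2,  g(6) = 13.
Hence the absolute minimum is 15/2 at x = 5.

15/2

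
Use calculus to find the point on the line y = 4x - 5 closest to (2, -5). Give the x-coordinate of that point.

Minimize D(x)^2 = (x - 2)^2 + (4x)^2.
d/dx[D^2] = 2(x - 2) + 2·4·(4x) = 0 ⇒ x = 2/17.
Then y = -77/17 and the distance is √(64/17) ≈ 1.9403.

2/17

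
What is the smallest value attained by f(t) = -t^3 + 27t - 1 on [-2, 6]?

-55

f'(t) = -3t^2 + 27, whose only zero in [-2, 6] is t = 3.
Candidates: f(-2) = -47; f(3) = 53; f(6) = -55.
So the minimum is f(6) = -55.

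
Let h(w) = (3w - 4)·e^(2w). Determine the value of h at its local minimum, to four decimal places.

h'(w) = 3·e^(2w) + (3w - 4)·2·e^(2w) = (6w - 5)·e^(2w). Since e^(2w) > 0, the only critical point is w = 5/6.
h''(5/6) has the same sign as 6 > 0, so this is a local minimum.
h(5/6) = (-3/2)·e^(5/3) ≈ -7.9417.

-7.9417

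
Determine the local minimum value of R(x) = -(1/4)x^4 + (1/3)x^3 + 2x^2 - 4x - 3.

R'(x) = -x^3 + x^2 + 4x - 4 = 0 at x = -2, 1, 2.
R''(x) = -3x^2 + 2x + 4. R''(-2) = -12 < 0 ⇒ local maximum; R''(1) = 3 > 0 ⇒ local minimum; R''(2) = -4 < 0 ⇒ local maximum.
Thus R has its local minimum at x = 1, with value -59/12.

-59/12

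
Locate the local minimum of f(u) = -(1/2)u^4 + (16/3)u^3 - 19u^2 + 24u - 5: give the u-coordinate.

f'(u) = -2u^3 + 16u^2 - 38u + 24. Setting f'(u) = 0 gives u ∈ {1, 3, 4}.
f''(u) = -6u^2 + 32u - 38. f''(1) = -12 < 0 ⇒ local maximum; f''(3) = 4 > 0 ⇒ local minimum; f''(4) = -6 < 0 ⇒ local maximum.
So the local minimum value is f(3) = -1/2.

3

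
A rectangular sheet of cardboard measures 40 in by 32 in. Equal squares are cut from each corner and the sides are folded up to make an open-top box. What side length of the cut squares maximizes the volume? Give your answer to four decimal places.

With cut size x, the volume is V(x) = x(40 − 2x)(32 − 2x) for 0 < x < 16.
V'(x) = 12x^2 − 288x + 1280. Setting V'(x) = 0 gives x ≈ 5.8899 (the root in (0, 16)).
V''(x) = 24x − 288 is negative there, so this is the maximum; V ≈ 3360.8835.

5.8899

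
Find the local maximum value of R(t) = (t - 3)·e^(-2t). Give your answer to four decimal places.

Differentiating with the product rule gives R'(t) = (-2t + 7)·e^(-2t). Since e^(-2t) > 0, the only critical point is t = 7/2.
R''(7/2) has the same sign as -2 < 0, so this is a local maximum.
R(7/2) = (1/2)·e^(-7) ≈ 0.0005.

0.0005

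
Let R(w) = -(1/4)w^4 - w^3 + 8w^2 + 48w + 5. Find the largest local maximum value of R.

Critical points: R'(w) = -w^3 - 3w^2 + 16w + 48 vanishes at w = -4, -3, 4.
Second-derivative test with R''(w) = -3w^2 - 6w + 16: R''(-4) = -8 < 0 ⇒ local maximum; R''(-3) = 7 > 0 ⇒ local minimum; R''(4) = -56 < 0 ⇒ local maximum.
The largest local maximum is R(4) = 197.

197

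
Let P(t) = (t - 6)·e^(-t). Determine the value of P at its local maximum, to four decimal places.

By the product rule, P'(t) = (-t + 7)·e^(-t). Since e^(-t) > 0, the only critical point is t = 7.
P''(7) has the same sign as -1 < 0, so this is a local maximum.
P(7) = (1)·e^(-7) ≈ 0.0009.

0.0009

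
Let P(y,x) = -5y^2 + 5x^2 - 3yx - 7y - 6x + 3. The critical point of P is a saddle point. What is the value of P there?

∂P/∂y = -10y - 3x - 7 = 0 and ∂P/∂x = -3y + 10x - 6 = 0, so (y, x) = (-88/109, 39/109).
The Hessian has P_{yy} = -10, P_{xx} = 10, P_{yx} = -3, giving D = -109 < 0, so the point is a saddle point.
P(-88/109, 39/109) = 518/109.

518/109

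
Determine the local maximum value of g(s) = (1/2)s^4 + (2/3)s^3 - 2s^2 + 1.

g'(s) = 2s^3 + 2s^2 - 4s. Setting g'(s) = 0 gives s ∈ {-2, 0, 1}.
Since g''(s) = 6s^2 + 4s - 4, we get g''(-2) = 12 > 0 ⇒ local minimum; g''(0) = -4 < 0 ⇒ local maximum; g''(1) = 6 > 0 ⇒ local minimum.
The local maximum is g(0) = 1.

1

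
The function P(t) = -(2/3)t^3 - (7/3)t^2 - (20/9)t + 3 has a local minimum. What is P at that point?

P'(t) = -2t^2 - (14/3)t - 20/9 = 0 at t = -5/3, -2/3.
P''(t) = -4t - 14/3. P''(-5/3) = 2 > 0 ⇒ local minimum; P''(-2/3) = -2 < 0 ⇒ local maximum.
The local minimum is P(-5/3) = 268/81.

268/81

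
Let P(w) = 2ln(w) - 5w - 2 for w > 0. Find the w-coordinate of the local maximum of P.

P'(w) = 2/w − 5 = 0 gives w = 2/5.
P''(w) = -2/w², which is negative for w > 0, so this is a local maximum.
P(2/5) = 2·ln(2/5) - 2 - 2 ≈ -5.8326.

2/5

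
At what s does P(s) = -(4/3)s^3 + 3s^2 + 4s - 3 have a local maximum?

2

P'(s) = -4s^2 + 6s + 4. Setting P'(s) = 0 gives s ∈ {-1/2, 2}.
Since P''(s) = -8s + 6, we get P''(-1/2) = 10 > 0 ⇒ local minimum; P''(2) = -10 < 0 ⇒ local maximum.
So the local maximum value is P(2) = 19/3.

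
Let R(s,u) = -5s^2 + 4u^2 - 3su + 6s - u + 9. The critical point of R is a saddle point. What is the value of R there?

922/89

∂R/∂s = -10s - 3u + 6 = 0 and ∂R/∂u = -3s + 8u - 1 = 0, so (s, u) = (45/89, 28/89).
The Hessian has R_{ss} = -10, R_{uu} = 8, R_{su} = -3, giving D = -89 < 0, so the point is a saddle point.
R(45/89, 28/89) = 922/89.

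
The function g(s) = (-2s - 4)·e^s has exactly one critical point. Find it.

-3

By the product rule, g'(s) = (-2s - 6)·e^s. Since e^s > 0, the only critical point is s = -3.
g''(-3) has the same sign as -2 < 0, so this is a local maximum.
g(-3) = (2)·e^(-3) ≈ 0.0996.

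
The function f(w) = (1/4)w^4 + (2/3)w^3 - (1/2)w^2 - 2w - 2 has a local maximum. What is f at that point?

Critical points: f'(w) = w^3 + 2w^2 - w - 2 vanishes at w = -2, -1, 1.
Since f''(w) = 3w^2 + 4w - 1, we get f''(-2) = 3 > 0 ⇒ local minimum; f''(-1) = -2 < 0 ⇒ local maximum; f''(1) = 6 > 0 ⇒ local minimum.
The local maximum is f(-1) = -11/12.

-11/12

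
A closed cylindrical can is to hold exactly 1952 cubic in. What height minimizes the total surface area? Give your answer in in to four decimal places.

13.5456

With radius r and height h, πr²h = 1952 so h = 1952/(πr²), and S(r) = 2πr² + 2πrh = 2πr² + 2·1952/r.
S'(r) = 4πr − 2·1952/r² = 0 ⇒ r³ = 1952/(2π), so r ≈ 6.7728 and h = 2r ≈ 13.5456.
S''(r) = 4π + 4·1952/r³ > 0, so this is the minimum; S ≈ 864.6382.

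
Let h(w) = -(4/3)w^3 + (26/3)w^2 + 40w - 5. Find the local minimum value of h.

-3355/81

h'(w) = -4w^2 + (52/3)w + 40 = 0 at w = -5/3, 6.
h''(w) = -8w + 52/3. h''(-5/3) = 92/3 > 0 ⇒ local minimum; h''(6) = -92/3 < 0 ⇒ local maximum.
The local minimum is h(-5/3) = -3355/81.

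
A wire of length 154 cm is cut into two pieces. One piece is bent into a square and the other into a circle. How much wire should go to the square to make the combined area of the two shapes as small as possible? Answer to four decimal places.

86.2553

Let x be the length used for the square. Square side x/4; circle radius (154−x)/(2π).
A(x) = (x/4)² + π·((154−x)/(2π))² = x²/16 + (154−x)²/(4π) for 0 ≤ x ≤ 154. A'(x) = x/8 − (154−x)/(2π) = 0 gives x = 4·154/(π+4) ≈ 86.2553.
A'' = 1/8 + 1/(2π) > 0, so this gives the minimum combined area; x ≈ 86.2553 cm to the square.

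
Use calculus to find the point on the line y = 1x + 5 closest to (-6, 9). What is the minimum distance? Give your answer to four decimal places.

7.0711

Minimize D(x)^2 = (x + 6)^2 + (x - 4)^2.
d/dx[D^2] = 2(x + 6) + 2·1·(x - 4) = 0 ⇒ x = -1.
Then y = 4 and the distance is √(50) ≈ 7.0711.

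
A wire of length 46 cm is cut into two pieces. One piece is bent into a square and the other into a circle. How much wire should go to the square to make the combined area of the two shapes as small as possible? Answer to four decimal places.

25.7646

Let x be the length used for the square. Square side x/4; circle radius (46−x)/(2π).
A(x) = (x/4)² + π·((46−x)/(2π))² = x²/16 + (46−x)²/(4π) for 0 ≤ x ≤ 46. A'(x) = x/8 − (46−x)/(2π) = 0 gives x = 4·46/(π+4) ≈ 25.7646.
A'' = 1/8 + 1/(2π) > 0, so this gives the minimum combined area; x ≈ 25.7646 cm to the square.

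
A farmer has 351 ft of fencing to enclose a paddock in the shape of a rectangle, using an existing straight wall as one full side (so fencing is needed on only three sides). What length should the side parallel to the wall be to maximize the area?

351/2

Let the sides perpendicular to the wall have length x and the parallel side y, so 2x + y = 351 and the area is A = xy = x(351 − 2x).
A'(x) = 351 − 4x = 0 gives x = 351/4, and A''(x) = −4 < 0 confirms a maximum.
Then y = 351 − 2·351/4 = 351/2 and A = 123201/8.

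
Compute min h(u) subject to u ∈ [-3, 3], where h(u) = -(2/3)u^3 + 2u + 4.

-8

Differentiating, h'(u) = -2u^2 + 2; which vanishes at u = -1 and u = 1.
Evaluating at the critical points and endpoints: h(-3) = 16; h(-1) = 8/3; h(1) = 16/3; h(3) = -8.
Hence the absolute minimum is -8 at u = 3.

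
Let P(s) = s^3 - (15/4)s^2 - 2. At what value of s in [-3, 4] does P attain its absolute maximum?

4

Differentiating, P'(s) = 3s^2 - (15/2)s; which vanishes at s = 0 and s = 5/2.
Compare values at every candidate in [-3, 4]: P(-3) = -251/4,  P(0) = -2,  P(5/2) = -157/16,  P(4) = 2.
The maximum over the interval is 2, attained at s = 4.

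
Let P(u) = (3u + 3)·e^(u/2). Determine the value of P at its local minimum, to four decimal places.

-1.3388

Differentiating with the product rule gives P'(u) = ((3/2)u + 9/2)·e^(u/2). Since e^(u/2) > 0, the only critical point is u = -3.
P''(-3) has the same sign as 3/2 > 0, so this is a local minimum.
P(-3) = (-6)·e^(-3/2) ≈ -1.3388.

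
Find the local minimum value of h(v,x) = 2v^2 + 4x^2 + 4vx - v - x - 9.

-73/8

∂h/∂v = 4v + 4x - 1 = 0 and ∂h/∂x = 4v + 8x - 1 = 0, so (v, x) = (1/4, 0).
The Hessian has h_{vv} = 4, h_{xx} = 8, h_{vx} = 4, giving D = 16 > 0 with h_{vv} > 0, so the point is a local minimum.
h(1/4, 0) = -73/8.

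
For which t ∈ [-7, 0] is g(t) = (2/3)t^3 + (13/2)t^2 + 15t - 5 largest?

Differentiating, g'(t) = 2t^2 + 13t + 15; which vanishes at t = -5 and t = -3/2.
Compare values at every candidate in [-7, 0]: g(-7) = -121/6, g(-5) = -5/6, g(-3/2) = -121/8, g(0) = -5.
The maximum over the interval is -5/6, attained at t = -5.

-5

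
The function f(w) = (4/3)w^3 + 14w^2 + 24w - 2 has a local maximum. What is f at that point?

70

f'(w) = 4w^2 + 28w + 24. Setting f'(w) = 0 gives w ∈ {-6, -1}.
Since f''(w) = 8w + 28, we get f''(-6) = -20 < 0 ⇒ local maximum; f''(-1) = 20 > 0 ⇒ local minimum.
The local maximum is f(-6) = 70.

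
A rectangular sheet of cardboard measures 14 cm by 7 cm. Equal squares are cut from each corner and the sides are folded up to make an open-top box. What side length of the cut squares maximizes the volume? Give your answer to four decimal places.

With cut size x, the volume is V(x) = x(14 − 2x)(7 − 2x) for 0 < x < 3.5.
V'(x) = 12x^2 − 84x + 98. Setting V'(x) = 0 gives x ≈ 1.4793 (the root in (0, 3.5)).
V''(x) = 24x − 84 is negative there, so this is the maximum; V ≈ 66.0104.

1.4793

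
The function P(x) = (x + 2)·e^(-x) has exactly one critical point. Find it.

By the product rule, P'(x) = (-x - 1)·e^(-x). Since e^(-x) > 0, the only critical point is x = -1.
P''(-1) has the same sign as -1 < 0, so this is a local maximum.
P(-1) = (1)·e^(1) ≈ 2.7183.

-1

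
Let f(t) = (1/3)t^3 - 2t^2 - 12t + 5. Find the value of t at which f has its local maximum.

-2

Critical points: f'(t) = t^2 - 4t - 12 vanishes at t = -2, 6.
f''(t) = 2t - 4. f''(-2) = -8 < 0 ⇒ local maximum; f''(6) = 8 > 0 ⇒ local minimum.
The local maximum is f(-2) = 55/3.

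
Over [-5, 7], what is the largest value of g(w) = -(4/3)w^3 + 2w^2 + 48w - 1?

413/3

g'(w) = -4w^2 + 4w + 48, which vanishes at w = -3 and w = 4.
Compare values at every candidate in [-5, 7]: g(-5) = -73/3,  g(-3) = -91,  g(4) = 413/3,  g(7) = -73/3.
Hence the absolute maximum is 413/3 at w = 4.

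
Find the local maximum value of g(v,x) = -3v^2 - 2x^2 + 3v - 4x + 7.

39/4

∂g/∂v = -6v + 3 = 0 and ∂g/∂x = -4x - 4 = 0, so (v, x) = (1/2, -1).
The Hessian has g_{vv} = -6, g_{xx} = -4, g_{vx} = 0, giving D = 24 > 0 with g_{vv} < 0, so the point is a local maximum.
g(1/2, -1) = 39/4.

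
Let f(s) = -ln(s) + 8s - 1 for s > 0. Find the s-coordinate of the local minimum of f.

f'(s) = -1/s + 8 = 0 gives s = 1/8.
f''(s) = 1/s², which is positive for s > 0, so this is a local minimum.
f(1/8) = -1·ln(1/8) + 1 - 1 ≈ 2.0794.

1/8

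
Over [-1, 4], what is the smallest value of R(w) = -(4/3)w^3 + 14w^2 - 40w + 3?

-95/3

The derivative is -4w^2 + 28w - 40, whose only zero in [-1, 4] is w = 2.
Candidates: R(-1) = 175/3; R(2) = -95/3; R(4) = -55/3.
Hence the absolute minimum is -95/3 at w = 2.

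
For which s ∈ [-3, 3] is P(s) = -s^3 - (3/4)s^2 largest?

Differentiating, P'(s) = -3s^2 - (3/2)s; which vanishes at s = -1/2 and s = 0.
Candidates: P(-3) = 81/4,  P(-1/2) = -1/16,  P(0) = 0,  P(3) = -135/4.
Hence the absolute maximum is 81/4 at s = -3.

-3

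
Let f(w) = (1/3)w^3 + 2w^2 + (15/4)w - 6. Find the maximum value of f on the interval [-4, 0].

The derivative is w^2 + 4w + 15/4, which vanishes at w = -5/2 and w = -3/2.
Compare values at every candidate in [-4, 0]: f(-4) = -31/3, f(-5/2) = -97/12, f(-3/2) = -33/4, f(0) = -6.
Hence the absolute maximum is -6 at w = 0.

-6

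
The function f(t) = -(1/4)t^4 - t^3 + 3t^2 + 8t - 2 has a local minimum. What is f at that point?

f'(t) = -t^3 - 3t^2 + 6t + 8 = 0 at t = -4, -1, 2.
f''(t) = -3t^2 - 6t + 6. f''(-4) = -18 < 0 ⇒ local maximum; f''(-1) = 9 > 0 ⇒ local minimum; f''(2) = -18 < 0 ⇒ local maximum.
Thus f has its local minimum at t = -1, with value -25/4.

-25/4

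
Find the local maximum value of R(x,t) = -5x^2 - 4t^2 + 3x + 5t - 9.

∂R/∂x = -10x + 3 = 0 and ∂R/∂t = -8t + 5 = 0, so (x, t) = (3/10, 5/8).
The Hessian has R_{xx} = -10, R_{tt} = -8, R_{xt} = 0, giving D = 80 > 0 with R_{xx} < 0, so the point is a local maximum.
R(3/10, 5/8) = -559/80.

-559/80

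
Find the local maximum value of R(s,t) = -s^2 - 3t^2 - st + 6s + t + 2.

∂R/∂s = -2s - t + 6 = 0 and ∂R/∂t = -s - 6t + 1 = 0, so (s, t) = (35/11, -4/11).
The Hessian has R_{ss} = -2, R_{tt} = -6, R_{st} = -1, giving D = 11 > 0 with R_{ss} < 0, so the point is a local maximum.
R(35/11, -4/11) = 125/11.

125/11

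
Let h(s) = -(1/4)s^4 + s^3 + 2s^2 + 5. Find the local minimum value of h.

h'(s) = -s^3 + 3s^2 + 4s. Setting h'(s) = 0 gives s ∈ {-1, 0, 4}.
Since h''(s) = -3s^2 + 6s + 4, we get h''(-1) = -5 < 0 ⇒ local maximum; h''(0) = 4 > 0 ⇒ local minimum; h''(4) = -20 < 0 ⇒ local maximum.
Thus h has its local minimum at s = 0, with value 5.

5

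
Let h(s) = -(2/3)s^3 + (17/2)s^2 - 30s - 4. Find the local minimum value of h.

h'(s) = -2s^2 + 17s - 30. Setting h'(s) = 0 gives s ∈ {5/2, 6}.
h''(s) = -4s + 17. h''(5/2) = 7 > 0 ⇒ local minimum; h''(6) = -7 < 0 ⇒ local maximum.
The local minimum is h(5/2) = -871/24.

-871/24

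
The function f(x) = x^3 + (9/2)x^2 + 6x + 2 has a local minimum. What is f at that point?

Critical points: f'(x) = 3x^2 + 9x + 6 vanishes at x = -2, -1.
f''(x) = 6x + 9. f''(-2) = -3 < 0 ⇒ local maximum; f''(-1) = 3 > 0 ⇒ local minimum.
Thus f has its local minimum at x = -1, with value -1/2.

-1/2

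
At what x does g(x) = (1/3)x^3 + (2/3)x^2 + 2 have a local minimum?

0

Critical points: g'(x) = x^2 + (4/3)x vanishes at x = -4/3, 0.
Second-derivative test with g''(x) = 2x + 4/3: g''(-4/3) = -4/3 < 0 ⇒ local maximum; g''(0) = 4/3 > 0 ⇒ local minimum.
Thus g has its local minimum at x = 0, with value 2.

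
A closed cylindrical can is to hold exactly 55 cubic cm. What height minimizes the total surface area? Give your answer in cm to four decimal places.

4.1218

With radius r and height h, πr²h = 55 so h = 55/(πr²), and S(r) = 2πr² + 2πrh = 2πr² + 2·55/r.
S'(r) = 4πr − 2·55/r² = 0 ⇒ r³ = 55/(2π), so r ≈ 2.0609 and h = 2r ≈ 4.1218.
S''(r) = 4π + 4·55/r³ > 0, so this is the minimum; S ≈ 80.0614.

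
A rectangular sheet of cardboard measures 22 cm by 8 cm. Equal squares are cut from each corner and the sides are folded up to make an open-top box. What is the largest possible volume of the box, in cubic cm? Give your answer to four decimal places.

With cut size x, the volume is V(x) = x(22 − 2x)(8 − 2x) for 0 < x < 4.
V'(x) = 12x^2 − 120x + 176. Setting V'(x) = 0 gives x ≈ 1.7854 (the root in (0, 4)).
V''(x) = 24x − 120 is negative there, so this is the maximum; V ≈ 145.7362.

145.7362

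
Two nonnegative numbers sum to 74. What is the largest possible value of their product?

With x + y = 74, the product is P(x) = x(74 − x).
P'(x) = 74 − 2x = 0 gives x = 37; P'' = −2 < 0, so this is the maximum.
P = 37·37 = 1369.

1369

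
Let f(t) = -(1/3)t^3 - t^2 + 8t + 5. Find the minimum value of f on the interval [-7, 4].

-65/3

Differentiating, f'(t) = -t^2 - 2t + 8; which vanishes at t = -4 and t = 2.
Candidates: f(-7) = 43/3, f(-4) = -65/3, f(2) = 43/3, f(4) = -1/3.
The minimum over the interval is -65/3, attained at t = -4.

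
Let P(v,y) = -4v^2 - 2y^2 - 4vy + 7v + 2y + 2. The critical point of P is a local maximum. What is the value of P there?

∂P/∂v = -8v - 4y + 7 = 0 and ∂P/∂y = -4v - 4y + 2 = 0, so (v, y) = (5/4, -3/4).
The Hessian has P_{vv} = -8, P_{yy} = -4, P_{vy} = -4, giving D = 16 > 0 with P_{vv} < 0, so the point is a local maximum.
P(5/4, -3/4) = 45/8.

45/8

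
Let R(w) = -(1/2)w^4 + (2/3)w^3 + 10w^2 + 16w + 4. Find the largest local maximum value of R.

Critical points: R'(w) = -2w^3 + 2w^2 + 20w + 16 vanishes at w = -2, -1, 4.
R''(w) = -6w^2 + 4w + 20. R''(-2) = -12 < 0 ⇒ local maximum; R''(-1) = 10 > 0 ⇒ local minimum; R''(4) = -60 < 0 ⇒ local maximum.
So the largest local maximum value is R(4) = 428/3.

428/3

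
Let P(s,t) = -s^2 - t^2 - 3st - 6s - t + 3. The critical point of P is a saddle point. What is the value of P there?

∂P/∂s = -2s - 3t - 6 = 0 and ∂P/∂t = -3s - 2t - 1 = 0, so (s, t) = (9/5, -16/5).
The Hessian has P_{ss} = -2, P_{tt} = -2, P_{st} = -3, giving D = -5 < 0, so the point is a saddle point.
P(9/5, -16/5) = -4/5.

-4/5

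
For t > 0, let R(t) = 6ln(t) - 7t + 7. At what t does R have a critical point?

6/7

R'(t) = 6/t − 7 = 0 gives t = 6/7.
R''(t) = -6/t², which is negative for t > 0, so this is a local maximum.
R(6/7) = 6·ln(6/7) - 6 + 7 ≈ 0.0751.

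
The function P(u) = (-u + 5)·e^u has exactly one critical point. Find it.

4

By the product rule, P'(u) = (-u + 4)·e^u. Since e^u > 0, the only critical point is u = 4.
P''(4) has the same sign as -1 < 0, so this is a local maximum.
P(4) = (1)·e^(4) ≈ 54.5982.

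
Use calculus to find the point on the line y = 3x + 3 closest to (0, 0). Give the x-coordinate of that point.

Minimize D(x)^2 = (x + 0)^2 + (3x + 3)^2.
d/dx[D^2] = 2(x + 0) + 2·3·(3x + 3) = 0 ⇒ x = -9/10.
Then y = 3/10 and the distance is √(9/10) ≈ 0.9487.

-9/10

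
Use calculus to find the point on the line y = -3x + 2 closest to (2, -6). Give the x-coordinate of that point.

Minimize D(x)^2 = (x - 2)^2 + (-3x + 8)^2.
d/dx[D^2] = 2(x - 2) + 2·(-3)·(-3x + 8) = 0 ⇒ x = 13/5.
Then y = -29/5 and the distance is √(2/5) ≈ 0.6325.

13/5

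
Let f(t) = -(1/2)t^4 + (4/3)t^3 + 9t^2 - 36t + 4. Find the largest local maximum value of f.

f'(t) = -2t^3 + 4t^2 + 18t - 36. Setting f'(t) = 0 gives t ∈ {-3, 2, 3}.
f''(t) = -6t^2 + 8t + 18. f''(-3) = -60 < 0 ⇒ local maximum; f''(2) = 10 > 0 ⇒ local minimum; f''(3) = -12 < 0 ⇒ local maximum.
So the largest local maximum value is f(-3) = 233/2.

233/2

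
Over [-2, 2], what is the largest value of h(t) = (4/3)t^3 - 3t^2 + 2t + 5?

23/3

The derivative is 4t^2 - 6t + 2, which vanishes at t = 1/2 and t = 1.
Candidates: h(-2) = -65/3,  h(1/2) = 65/12,  h(1) = 16/3,  h(2) = 23/3.
The maximum over the interval is 23/3, attained at t = 2.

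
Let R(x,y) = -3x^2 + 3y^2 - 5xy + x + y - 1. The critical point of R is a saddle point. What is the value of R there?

∂R/∂x = -6x - 5y + 1 = 0 and ∂R/∂y = -5x + 6y + 1 = 0, so (x, y) = (11/61, -1/61).
The Hessian has R_{xx} = -6, R_{yy} = 6, R_{xy} = -5, giving D = -61 < 0, so the point is a saddle point.
R(11/61, -1/61) = -56/61.

-56/61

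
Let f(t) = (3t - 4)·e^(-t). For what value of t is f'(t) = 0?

7/3

By the product rule, f'(t) = (-3t + 7)·e^(-t). Since e^(-t) > 0, the only critical point is t = 7/3.
f''(7/3) has the same sign as -3 < 0, so this is a local maximum.
f(7/3) = (3)·e^(-7/3) ≈ 0.2909.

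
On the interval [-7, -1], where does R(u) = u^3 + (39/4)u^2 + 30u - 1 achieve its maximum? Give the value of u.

Differentiating, R'(u) = 3u^2 + (39/2)u + 30; which vanishes at u = -4 and u = -5/2.
Compare values at every candidate in [-7, -1]: R(-7) = -305/4; R(-4) = -29; R(-5/2) = -491/16; R(-1) = -89/4.
So the maximum is R(-1) = -89/4.

-1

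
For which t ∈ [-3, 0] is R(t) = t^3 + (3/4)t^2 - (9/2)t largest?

-3/2

Differentiating, R'(t) = 3t^2 + (3/2)t - 9/2; whose only zero in [-3, 0] is t = -3/2.
Compare values at every candidate in [-3, 0]: R(-3) = -27/4,  R(-3/2) = 81/16,  R(0) = 0.
The maximum over the interval is 81/16, attained at t = -3/2.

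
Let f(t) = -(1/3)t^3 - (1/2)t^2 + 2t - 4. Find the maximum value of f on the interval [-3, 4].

Differentiating, f'(t) = -t^2 - t + 2; which vanishes at t = -2 and t = 1.
Evaluating at the critical points and endpoints: f(-3) = -11/2, f(-2) = -22/3, f(1) = -17/6, f(4) = -76/3.
Hence the absolute maximum is -17/6 at t = 1.

-17/6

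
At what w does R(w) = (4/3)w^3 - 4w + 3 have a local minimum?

R'(w) = 4w^2 - 4 = 0 at w = -1, 1.
R''(w) = 8w. R''(-1) = -8 < 0 ⇒ local maximum; R''(1) = 8 > 0 ⇒ local minimum.
The local minimum is R(1) = 1/3.

1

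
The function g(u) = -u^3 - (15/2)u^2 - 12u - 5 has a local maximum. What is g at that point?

Critical points: g'(u) = -3u^2 - 15u - 12 vanishes at u = -4, -1.
Since g''(u) = -6u - 15, we get g''(-4) = 9 > 0 ⇒ local minimum; g''(-1) = -9 < 0 ⇒ local maximum.
Thus g has its local maximum at u = -1, with value 1/2.

1/2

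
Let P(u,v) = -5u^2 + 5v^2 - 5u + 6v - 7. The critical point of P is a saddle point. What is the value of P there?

-151/20

∂P/∂u = -10u - 5 = 0 and ∂P/∂v = 10v + 6 = 0, so (u, v) = (-1/2, -3/5).
The Hessian has P_{uu} = -10, P_{vv} = 10, P_{uv} = 0, giving D = -100 < 0, so the point is a saddle point.
P(-1/2, -3/5) = -151/20.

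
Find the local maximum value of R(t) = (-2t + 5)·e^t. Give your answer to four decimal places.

8.9634

R'(t) = (-2)·e^t + (-2t + 5)·1·e^t = (-2t + 3)·e^t. Since e^t > 0, the only critical point is t = 3/2.
R''(3/2) has the same sign as -2 < 0, so this is a local maximum.
R(3/2) = (2)·e^(3/2) ≈ 8.9634.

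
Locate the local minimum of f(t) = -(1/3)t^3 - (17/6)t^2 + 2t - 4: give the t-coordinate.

f'(t) = -t^2 - (17/3)t + 2. Setting f'(t) = 0 gives t ∈ {-6, 1/3}.
Since f''(t) = -2t - 17/3, we get f''(-6) = 19/3 > 0 ⇒ local minimum; f''(1/3) = -19/3 < 0 ⇒ local maximum.
Thus f has its local minimum at t = -6, with value -46.

-6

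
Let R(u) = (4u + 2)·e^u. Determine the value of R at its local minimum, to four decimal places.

By the product rule, R'(u) = (4u + 6)·e^u. Since e^u > 0, the only critical point is u = -3/2.
R''(-3/2) has the same sign as 4 > 0, so this is a local minimum.
R(-3/2) = (-4)·e^(-3/2) ≈ -0.8925.

-0.8925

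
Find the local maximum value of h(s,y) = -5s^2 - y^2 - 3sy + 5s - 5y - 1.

214/11

∂h/∂s = -10s - 3y + 5 = 0 and ∂h/∂y = -3s - 2y - 5 = 0, so (s, y) = (25/11, -65/11).
The Hessian has h_{ss} = -10, h_{yy} = -2, h_{sy} = -3, giving D = 11 > 0 with h_{ss} < 0, so the point is a local maximum.
h(25/11, -65/11) = 214/11.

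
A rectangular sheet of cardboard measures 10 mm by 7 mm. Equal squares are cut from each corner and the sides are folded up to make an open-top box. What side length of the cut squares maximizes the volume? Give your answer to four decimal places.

With cut size x, the volume is V(x) = x(10 − 2x)(7 − 2x) for 0 < x < 3.5.
V'(x) = 12x^2 − 68x + 70. Setting V'(x) = 0 gives x ≈ 1.3520 (the root in (0, 3.5)).
V''(x) = 24x − 68 is negative there, so this is the maximum; V ≈ 42.3766.

1.3520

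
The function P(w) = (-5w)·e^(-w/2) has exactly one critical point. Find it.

2

Differentiating with the product rule gives P'(w) = ((5/2)w - 5)·e^(-w/2). Since e^(-w/2) > 0, the only critical point is w = 2.
P''(2) has the same sign as 5/2 > 0, so this is a local minimum.
P(2) = (-10)·e^(-1) ≈ -3.6788.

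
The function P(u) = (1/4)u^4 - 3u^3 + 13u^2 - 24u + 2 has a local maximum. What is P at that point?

Critical points: P'(u) = u^3 - 9u^2 + 26u - 24 vanishes at u = 2, 3, 4.
Since P''(u) = 3u^2 - 18u + 26, we get P''(2) = 2 > 0 ⇒ local minimum; P''(3) = -1 < 0 ⇒ local maximum; P''(4) = 2 > 0 ⇒ local minimum.
So the local maximum value is P(3) = -55/4.

-55/4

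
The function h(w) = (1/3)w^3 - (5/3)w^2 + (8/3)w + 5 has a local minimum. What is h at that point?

h'(w) = w^2 - (10/3)w + 8/3. Setting h'(w) = 0 gives w ∈ {4/3, 2}.
Second-derivative test with h''(w) = 2w - 10/3: h''(4/3) = -2/3 < 0 ⇒ local maximum; h''(2) = 2/3 > 0 ⇒ local minimum.
Thus h has its local minimum at w = 2, with value 19/3.

19/3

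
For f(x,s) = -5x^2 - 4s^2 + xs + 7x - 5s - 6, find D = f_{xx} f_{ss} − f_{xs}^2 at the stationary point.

∂f/∂x = -10x + s + 7 = 0 and ∂f/∂s = x - 8s - 5 = 0, so (x, s) = (51/79, -43/79).
The Hessian has f_{xx} = -10, f_{ss} = -8, f_{xs} = 1, giving D = 79 > 0 with f_{xx} < 0, so the point is a local maximum.
D = (-10)·(-8) − (1)^2 = 79.

79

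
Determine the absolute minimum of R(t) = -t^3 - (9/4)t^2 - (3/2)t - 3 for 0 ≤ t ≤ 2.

R'(t) = -3t^2 - (9/2)t - 3/2, which has no zeros in [0, 2].
Evaluating at the critical points and endpoints: R(0) = -3,  R(2) = -23.
Hence the absolute minimum is -23 at t = 2.

-23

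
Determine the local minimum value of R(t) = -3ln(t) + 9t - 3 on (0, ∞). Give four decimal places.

R'(t) = -3/t + 9 = 0 gives t = 1/3.
R''(t) = 3/t², which is positive for t > 0, so this is a local minimum.
R(1/3) = -3·ln(1/3) + 3 - 3 ≈ 3.2958.

3.2958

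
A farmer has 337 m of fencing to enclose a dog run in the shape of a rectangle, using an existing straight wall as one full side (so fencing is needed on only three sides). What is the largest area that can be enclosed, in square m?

Let the sides perpendicular to the wall have length x and the parallel side y, so 2x + y = 337 and the area is A = xy = x(337 − 2x).
A'(x) = 337 − 4x = 0 gives x = 337/4, and A''(x) = −4 < 0 confirms a maximum.
Then y = 337 − 2·337/4 = 337/2 and A = 113569/8.

113569/8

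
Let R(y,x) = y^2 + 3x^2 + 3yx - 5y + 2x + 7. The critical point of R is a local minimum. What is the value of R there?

∂R/∂y = 2y + 3x - 5 = 0 and ∂R/∂x = 3y + 6x + 2 = 0, so (y, x) = (12, -19/3).
The Hessian has R_{yy} = 2, R_{xx} = 6, R_{yx} = 3, giving D = 3 > 0 with R_{yy} > 0, so the point is a local minimum.
R(12, -19/3) = -88/3.

-88/3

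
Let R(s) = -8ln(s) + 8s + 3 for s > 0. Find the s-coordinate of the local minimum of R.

R'(s) = -8/s + 8 = 0 gives s = 1.
R''(s) = 8/s², which is positive for s > 0, so this is a local minimum.
R(1) = -8·ln(1) + 8 + 3 ≈ 11.0000.

1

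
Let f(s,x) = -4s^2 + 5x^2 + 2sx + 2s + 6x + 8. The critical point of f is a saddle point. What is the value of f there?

∂f/∂s = -8s + 2x + 2 = 0 and ∂f/∂x = 2s + 10x + 6 = 0, so (s, x) = (2/21, -13/21).
The Hessian has f_{ss} = -8, f_{xx} = 10, f_{sx} = 2, giving D = -84 < 0, so the point is a saddle point.
f(2/21, -13/21) = 131/21.

131/21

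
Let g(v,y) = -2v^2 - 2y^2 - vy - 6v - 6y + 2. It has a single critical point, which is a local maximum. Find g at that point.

46/5

∂g/∂v = -4v - y - 6 = 0 and ∂g/∂y = -v - 4y - 6 = 0, so (v, y) = (-6/5, -6/5).
The Hessian has g_{vv} = -4, g_{yy} = -4, g_{vy} = -1, giving D = 15 > 0 with g_{vv} < 0, so the point is a local maximum.
g(-6/5, -6/5) = 46/5.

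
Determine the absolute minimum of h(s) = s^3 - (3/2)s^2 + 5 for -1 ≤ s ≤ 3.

h'(s) = 3s^2 - 3s, which vanishes at s = 0 and s = 1.
Evaluating at the critical points and endpoints: h(-1) = 5/2, h(0) = 5, h(1) = 9/2, h(3) = 37/2.
Hence the absolute minimum is 5/2 at s = -1.

5/2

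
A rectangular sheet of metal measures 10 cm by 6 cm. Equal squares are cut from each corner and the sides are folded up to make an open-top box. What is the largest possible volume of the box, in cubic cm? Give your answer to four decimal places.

32.8353

With cut size x, the volume is V(x) = x(10 − 2x)(6 − 2x) for 0 < x < 3.
V'(x) = 12x^2 − 64x + 60. Setting V'(x) = 0 gives x ≈ 1.2137 (the root in (0, 3)).
V''(x) = 24x − 64 is negative there, so this is the maximum; V ≈ 32.8353.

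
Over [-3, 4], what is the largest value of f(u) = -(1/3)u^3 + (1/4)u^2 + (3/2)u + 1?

f'(u) = -u^2 + (1/2)u + 3/2, which vanishes at u = -1 and u = 3/2.
Compare values at every candidate in [-3, 4]: f(-3) = 31/4, f(-1) = 1/12, f(3/2) = 43/16, f(4) = -31/3.
So the maximum is f(-3) = 31/4.

31/4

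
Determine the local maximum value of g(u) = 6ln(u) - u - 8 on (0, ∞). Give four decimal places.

g'(u) = 6/u − 1 = 0 gives u = 6.
g''(u) = -6/u², which is negative for u > 0, so this is a local maximum.
g(6) = 6·ln(6) - 6 - 8 ≈ -3.2494.

-3.2494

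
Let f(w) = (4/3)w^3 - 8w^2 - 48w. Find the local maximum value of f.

160/3

f'(w) = 4w^2 - 16w - 48 = 0 at w = -2, 6.
Since f''(w) = 8w - 16, we get f''(-2) = -32 < 0 ⇒ local maximum; f''(6) = 32 > 0 ⇒ local minimum.
The local maximum is f(-2) = 160/3.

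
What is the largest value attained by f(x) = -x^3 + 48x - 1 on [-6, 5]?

127

The derivative is -3x^2 + 48, which vanishes at x = -4 and x = 4.
Candidates: f(-6) = -73, f(-4) = -129, f(4) = 127, f(5) = 114.
The maximum over the interval is 127, attained at x = 4.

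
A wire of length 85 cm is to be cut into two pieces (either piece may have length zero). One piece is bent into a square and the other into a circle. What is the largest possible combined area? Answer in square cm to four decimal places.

Let x be the length used for the square. Square side x/4; circle radius (85−x)/(2π).
A(x) = (x/4)² + π·((85−x)/(2π))² = x²/16 + (85−x)²/(4π) for 0 ≤ x ≤ 85. A'(x) = x/8 − (85−x)/(2π) = 0 gives x = 4·85/(π+4) ≈ 47.6084.
A'' > 0, so the interior critical point is a minimum; the maximum is at an endpoint. A(0) = 574.9472 and A(85) = 451.5625, so the largest area is 574.9472.

574.9472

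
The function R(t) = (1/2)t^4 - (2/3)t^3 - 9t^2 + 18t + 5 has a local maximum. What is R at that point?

83/6

Critical points: R'(t) = 2t^3 - 2t^2 - 18t + 18 vanishes at t = -3, 1, 3.
Second-derivative test with R''(t) = 6t^2 - 4t - 18: R''(-3) = 48 > 0 ⇒ local minimum; R''(1) = -16 < 0 ⇒ local maximum; R''(3) = 24 > 0 ⇒ local minimum.
So the local maximum value is R(1) = 83/6.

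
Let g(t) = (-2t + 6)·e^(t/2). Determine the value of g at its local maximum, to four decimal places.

g'(t) = (-2)·e^(t/2) + (-2t + 6)·(1/2)·e^(t/2) = (-t + 1)·e^(t/2). Since e^(t/2) > 0, the only critical point is t = 1.
g''(1) has the same sign as -1 < 0, so this is a local maximum.
g(1) = (4)·e^(1/2) ≈ 6.5949.

6.5949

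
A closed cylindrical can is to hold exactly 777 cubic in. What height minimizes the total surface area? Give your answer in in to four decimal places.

9.9642

With radius r and height h, πr²h = 777 so h = 777/(πr²), and S(r) = 2πr² + 2πrh = 2πr² + 2·777/r.
S'(r) = 4πr − 2·777/r² = 0 ⇒ r³ = 777/(2π), so r ≈ 4.9821 and h = 2r ≈ 9.9642.
S''(r) = 4π + 4·777/r³ > 0, so this is the minimum; S ≈ 467.8736.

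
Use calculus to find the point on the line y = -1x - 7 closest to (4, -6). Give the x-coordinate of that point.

3/2

Minimize D(x)^2 = (x - 4)^2 + (-x - 1)^2.
d/dx[D^2] = 2(x - 4) + 2·(-1)·(-x - 1) = 0 ⇒ x = 3/2.
Then y = -17/2 and the distance is √(25/2) ≈ 3.5355.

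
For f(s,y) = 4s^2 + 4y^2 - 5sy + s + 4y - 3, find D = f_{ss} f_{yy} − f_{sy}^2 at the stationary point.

∂f/∂s = 8s - 5y + 1 = 0 and ∂f/∂y = -5s + 8y + 4 = 0, so (s, y) = (-28/39, -37/39).
The Hessian has f_{ss} = 8, f_{yy} = 8, f_{sy} = -5, giving D = 39 > 0 with f_{ss} > 0, so the point is a local minimum.
D = (8)·(8) − (-5)^2 = 39.

39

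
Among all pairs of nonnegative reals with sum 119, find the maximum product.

14161/4

With x + y = 119, the product is P(x) = x(119 − x).
P'(x) = 119 − 2x = 0 gives x = 119/2; P'' = −2 < 0, so this is the maximum.
P = 119/2·119/2 = 14161/4.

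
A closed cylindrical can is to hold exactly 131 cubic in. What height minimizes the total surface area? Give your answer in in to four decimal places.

5.5046

With radius r and height h, πr²h = 131 so h = 131/(πr²), and S(r) = 2πr² + 2πrh = 2πr² + 2·131/r.
S'(r) = 4πr − 2·131/r² = 0 ⇒ r³ = 131/(2π), so r ≈ 2.7523 and h = 2r ≈ 5.5046.
S''(r) = 4π + 4·131/r³ > 0, so this is the minimum; S ≈ 142.7892.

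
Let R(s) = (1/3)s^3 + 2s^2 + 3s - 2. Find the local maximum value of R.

R'(s) = s^2 + 4s + 3. Setting R'(s) = 0 gives s ∈ {-3, -1}.
Since R''(s) = 2s + 4, we get R''(-3) = -2 < 0 ⇒ local maximum; R''(-1) = 2 > 0 ⇒ local minimum.
So the local maximum value is R(-3) = -2.

-2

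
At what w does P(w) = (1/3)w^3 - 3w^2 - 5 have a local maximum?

Critical points: P'(w) = w^2 - 6w vanishes at w = 0, 6.
Second-derivative test with P''(w) = 2w - 6: P''(0) = -6 < 0 ⇒ local maximum; P''(6) = 6 > 0 ⇒ local minimum.
The local maximum is P(0) = -5.

0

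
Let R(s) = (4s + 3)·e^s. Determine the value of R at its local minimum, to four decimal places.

-0.6951

R'(s) = 4·e^s + (4s + 3)·1·e^s = (4s + 7)·e^s. Since e^s > 0, the only critical point is s = -7/4.
R''(-7/4) has the same sign as 4 > 0, so this is a local minimum.
R(-7/4) = (-4)·e^(-7/4) ≈ -0.6951.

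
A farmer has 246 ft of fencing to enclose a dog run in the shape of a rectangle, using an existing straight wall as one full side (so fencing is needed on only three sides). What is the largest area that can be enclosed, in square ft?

15129/2

Let the sides perpendicular to the wall have length x and the parallel side y, so 2x + y = 246 and the area is A = xy = x(246 − 2x).
A'(x) = 246 − 4x = 0 gives x = 123/2, and A''(x) = −4 < 0 confirms a maximum.
Then y = 246 − 2·123/2 = 123 and A = 15129/2.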